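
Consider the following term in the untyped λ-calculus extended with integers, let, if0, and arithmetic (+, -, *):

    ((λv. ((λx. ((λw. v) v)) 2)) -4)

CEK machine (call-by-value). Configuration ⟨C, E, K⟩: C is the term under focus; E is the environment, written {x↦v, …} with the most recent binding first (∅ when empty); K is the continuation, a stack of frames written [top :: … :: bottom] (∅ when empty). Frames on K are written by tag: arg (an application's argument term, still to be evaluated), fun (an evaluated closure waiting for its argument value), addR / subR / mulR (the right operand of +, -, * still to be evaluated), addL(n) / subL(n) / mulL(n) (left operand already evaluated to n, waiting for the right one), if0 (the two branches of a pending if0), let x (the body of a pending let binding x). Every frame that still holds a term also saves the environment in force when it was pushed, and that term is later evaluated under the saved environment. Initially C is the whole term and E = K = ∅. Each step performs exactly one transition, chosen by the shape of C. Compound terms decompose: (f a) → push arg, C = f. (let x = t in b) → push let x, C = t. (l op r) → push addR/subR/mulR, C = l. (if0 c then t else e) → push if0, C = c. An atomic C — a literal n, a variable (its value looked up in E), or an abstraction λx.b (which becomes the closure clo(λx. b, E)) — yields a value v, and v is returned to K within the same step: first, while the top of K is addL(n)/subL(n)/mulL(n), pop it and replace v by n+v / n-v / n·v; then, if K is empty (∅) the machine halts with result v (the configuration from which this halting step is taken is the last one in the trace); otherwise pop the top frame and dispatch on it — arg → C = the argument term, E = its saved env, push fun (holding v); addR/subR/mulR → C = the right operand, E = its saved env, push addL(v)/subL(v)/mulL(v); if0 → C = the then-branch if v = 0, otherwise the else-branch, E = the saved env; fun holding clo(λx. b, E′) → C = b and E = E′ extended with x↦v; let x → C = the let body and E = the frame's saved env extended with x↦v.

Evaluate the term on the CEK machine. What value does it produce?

step 0: <C=((λv. ((λx. ((λw. v) v)) 2)) -4), E=∅, K=∅>
step 1: <C=(λv. ((λx. ((λw. v) v)) 2)), E=∅, K=[arg]>
step 2: <C=-4, E=∅, K=[fun]>
step 3: <C=((λx. ((λw. v) v)) 2), E={v↦-4}, K=∅>
step 4: <C=(λx. ((λw. v) v)), E={v↦-4}, K=[arg]>
step 5: <C=2, E={v↦-4}, K=[fun]>
step 6: <C=((λw. v) v), E={x↦2, v↦-4}, K=∅>
step 7: <C=(λw. v), E={x↦2, v↦-4}, K=[arg]>
step 8: <C=v, E={x↦2, v↦-4}, K=[fun]>
step 9: <C=v, E={w↦-4, x↦2, v↦-4}, K=∅>
→ final value -4

Answer: -4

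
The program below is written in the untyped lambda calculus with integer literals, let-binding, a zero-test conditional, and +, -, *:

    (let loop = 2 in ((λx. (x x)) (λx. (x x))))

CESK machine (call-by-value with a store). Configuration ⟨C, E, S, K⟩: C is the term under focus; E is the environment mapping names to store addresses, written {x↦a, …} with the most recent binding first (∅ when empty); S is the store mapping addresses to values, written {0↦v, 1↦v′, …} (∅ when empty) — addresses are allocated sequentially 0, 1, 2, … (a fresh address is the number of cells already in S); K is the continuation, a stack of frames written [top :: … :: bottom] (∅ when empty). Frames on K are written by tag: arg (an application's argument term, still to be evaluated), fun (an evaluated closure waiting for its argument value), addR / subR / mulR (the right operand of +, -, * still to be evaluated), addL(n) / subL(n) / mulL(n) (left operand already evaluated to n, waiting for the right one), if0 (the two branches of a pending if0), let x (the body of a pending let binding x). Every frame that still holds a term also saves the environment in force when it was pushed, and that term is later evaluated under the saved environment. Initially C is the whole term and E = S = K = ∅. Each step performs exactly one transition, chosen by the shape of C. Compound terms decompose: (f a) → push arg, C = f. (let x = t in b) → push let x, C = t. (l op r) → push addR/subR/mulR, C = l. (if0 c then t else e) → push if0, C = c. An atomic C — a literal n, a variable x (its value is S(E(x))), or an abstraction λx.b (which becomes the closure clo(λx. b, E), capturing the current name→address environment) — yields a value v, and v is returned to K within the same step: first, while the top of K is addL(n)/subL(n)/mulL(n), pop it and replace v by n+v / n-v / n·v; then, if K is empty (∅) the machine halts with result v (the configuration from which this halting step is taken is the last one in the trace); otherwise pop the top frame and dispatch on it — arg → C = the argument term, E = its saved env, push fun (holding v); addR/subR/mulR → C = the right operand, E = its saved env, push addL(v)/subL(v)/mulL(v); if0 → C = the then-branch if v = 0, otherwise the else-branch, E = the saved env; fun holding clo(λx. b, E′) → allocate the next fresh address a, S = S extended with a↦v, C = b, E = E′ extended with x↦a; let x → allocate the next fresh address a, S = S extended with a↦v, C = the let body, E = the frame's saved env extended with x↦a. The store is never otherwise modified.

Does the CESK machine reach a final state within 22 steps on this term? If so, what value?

Answer: DIVERGES (no final state within 22 steps)

Execution trace:
0. ⟨C=(let loop = 2 in ((λx. (x x)) (λx. (x x)))); E=∅; S=∅; K=∅⟩
1. ⟨C=2; E=∅; S=∅; K=[let loop]⟩
2. ⟨C=((λx. (x x)) (λx. (x x))); E={loop↦0}; S={0↦2}; K=∅⟩
3. ⟨C=(λx. (x x)); E={loop↦0}; S={0↦2}; K=[arg]⟩
4. ⟨C=(λx. (x x)); E={loop↦0}; S={0↦2}; K=[fun]⟩
5. ⟨C=(x x); E={x↦1, loop↦0}; S={0↦2, 1↦clo(λx. (x x), {loop↦0})}; K=∅⟩
6. ⟨C=x; E={x↦1, loop↦0}; S={0↦2, 1↦clo(λx. (x x), {loop↦0})}; K=[arg]⟩
7. ⟨C=x; E={x↦1, loop↦0}; S={0↦2, 1↦clo(λx. (x x), {loop↦0})}; K=[fun]⟩
8. ⟨C=(x x); E={x↦2, loop↦0}; S={0↦2, 1↦clo(λx. (x x), {loop↦0}), 2↦clo(λx. (x x), {loop↦0})}; K=∅⟩
9. ⟨C=x; E={x↦2, loop↦0}; S={0↦2, 1↦clo(λx. (x x), {loop↦0}), 2↦clo(λx. (x x), {loop↦0})}; K=[arg]⟩
10. ⟨C=x; E={x↦2, loop↦0}; S={0↦2, 1↦clo(λx. (x x), {loop↦0}), 2↦clo(λx. (x x), {loop↦0})}; K=[fun]⟩
11. ⟨C=(x x); E={x↦3, loop↦0}; S={0↦2, 1↦clo(λx. (x x), {loop↦0}), 2↦clo(λx. (x x), {loop↦0}), 3↦clo(λx. (x x), {loop↦0})}; K=∅⟩
12. ⟨C=x; E={x↦3, loop↦0}; S={0↦2, 1↦clo(λx. (x x), {loop↦0}), 2↦clo(λx. (x x), {loop↦0}), 3↦clo(λx. (x x), {loop↦0})}; K=[arg]⟩
13. ⟨C=x; E={x↦3, loop↦0}; S={0↦2, 1↦clo(λx. (x x), {loop↦0}), 2↦clo(λx. (x x), {loop↦0}), 3↦clo(λx. (x x), {loop↦0})}; K=[fun]⟩
14. ⟨C=(x x); E={x↦4, loop↦0}; S={0↦2, 1↦clo(λx. (x x), {loop↦0}), 2↦clo(λx. (x x), {loop↦0}), 3↦clo(λx. (x x), {loop↦0}), 4↦clo(λx. (x x), {loop↦0})}; K=∅⟩
15. ⟨C=x; E={x↦4, loop↦0}; S={0↦2, 1↦clo(λx. (x x), {loop↦0}), 2↦clo(λx. (x x), {loop↦0}), 3↦clo(λx. (x x), {loop↦0}), 4↦clo(λx. (x x), {loop↦0})}; K=[arg]⟩
16. ⟨C=x; E={x↦4, loop↦0}; S={0↦2, 1↦clo(λx. (x x), {loop↦0}), 2↦clo(λx. (x x), {loop↦0}), 3↦clo(λx. (x x), {loop↦0}), 4↦clo(λx. (x x), {loop↦0})}; K=[fun]⟩
17. ⟨C=(x x); E={x↦5, loop↦0}; S={0↦2, 1↦clo(λx. (x x), {loop↦0}), 2↦clo(λx. (x x), {loop↦0}), 3↦clo(λx. (x x), {loop↦0}), 4↦clo(λx. (x x), {loop↦0}), 5↦clo(λx. (x x), {loop↦0})}; K=∅⟩
18. ⟨C=x; E={x↦5, loop↦0}; S={0↦2, 1↦clo(λx. (x x), {loop↦0}), 2↦clo(λx. (x x), {loop↦0}), 3↦clo(λx. (x x), {loop↦0}), 4↦clo(λx. (x x), {loop↦0}), 5↦clo(λx. (x x), {loop↦0})}; K=[arg]⟩
19. ⟨C=x; E={x↦5, loop↦0}; S={0↦2, 1↦clo(λx. (x x), {loop↦0}), 2↦clo(λx. (x x), {loop↦0}), 3↦clo(λx. (x x), {loop↦0}), 4↦clo(λx. (x x), {loop↦0}), 5↦clo(λx. (x x), {loop↦0})}; K=[fun]⟩
20. ⟨C=(x x); E={x↦6, loop↦0}; S={0↦2, 1↦clo(λx. (x x), {loop↦0}), 2↦clo(λx. (x x), {loop↦0}), 3↦clo(λx. (x x), {loop↦0}), 4↦clo(λx. (x x), {loop↦0}), 5↦clo(λx. (x x), {loop↦0}), 6↦clo(λx. (x x), {loop↦0})}; K=∅⟩
21. ⟨C=x; E={x↦6, loop↦0}; S={0↦2, 1↦clo(λx. (x x), {loop↦0}), 2↦clo(λx. (x x), {loop↦0}), 3↦clo(λx. (x x), {loop↦0}), 4↦clo(λx. (x x), {loop↦0}), 5↦clo(λx. (x x), {loop↦0}), 6↦clo(λx. (x x), {loop↦0})}; K=[arg]⟩
22. ⟨C=x; E={x↦6, loop↦0}; S={0↦2, 1↦clo(λx. (x x), {loop↦0}), 2↦clo(λx. (x x), {loop↦0}), 3↦clo(λx. (x x), {loop↦0}), 4↦clo(λx. (x x), {loop↦0}), 5↦clo(λx. (x x), {loop↦0}), 6↦clo(λx. (x x), {loop↦0})}; K=[fun]⟩
→ 22 transitions taken and the configuration is still not final: no result within 22 steps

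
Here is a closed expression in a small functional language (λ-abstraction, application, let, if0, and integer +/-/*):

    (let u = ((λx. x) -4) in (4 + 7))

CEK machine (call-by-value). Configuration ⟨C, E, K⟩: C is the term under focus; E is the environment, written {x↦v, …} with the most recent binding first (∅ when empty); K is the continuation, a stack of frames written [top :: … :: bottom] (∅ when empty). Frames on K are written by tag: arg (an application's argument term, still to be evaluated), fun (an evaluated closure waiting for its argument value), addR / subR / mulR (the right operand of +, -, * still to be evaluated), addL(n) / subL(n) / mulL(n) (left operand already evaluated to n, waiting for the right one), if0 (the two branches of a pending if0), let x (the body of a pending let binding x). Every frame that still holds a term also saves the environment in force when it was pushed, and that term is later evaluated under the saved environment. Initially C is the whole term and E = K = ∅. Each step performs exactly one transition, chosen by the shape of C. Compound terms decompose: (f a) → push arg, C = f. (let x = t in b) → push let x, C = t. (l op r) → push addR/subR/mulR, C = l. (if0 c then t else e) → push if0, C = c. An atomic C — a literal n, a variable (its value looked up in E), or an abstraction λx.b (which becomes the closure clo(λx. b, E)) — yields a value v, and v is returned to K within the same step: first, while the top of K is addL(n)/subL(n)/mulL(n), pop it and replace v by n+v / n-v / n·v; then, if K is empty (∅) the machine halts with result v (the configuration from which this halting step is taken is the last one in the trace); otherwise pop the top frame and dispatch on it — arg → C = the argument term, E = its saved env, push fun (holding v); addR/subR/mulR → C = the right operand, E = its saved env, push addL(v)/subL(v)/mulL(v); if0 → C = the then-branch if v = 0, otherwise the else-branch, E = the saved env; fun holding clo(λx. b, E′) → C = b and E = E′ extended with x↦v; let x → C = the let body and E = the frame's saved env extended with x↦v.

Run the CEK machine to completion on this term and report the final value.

0. <C=(let u = ((λx. x) -4) in (4 + 7)), E=∅, K=∅>
1. <C=((λx. x) -4), E=∅, K=[let u]>
2. <C=(λx. x), E=∅, K=[arg :: let u]>
3. <C=-4, E=∅, K=[fun :: let u]>
4. <C=x, E={x↦-4}, K=[let u]>
5. <C=(4 + 7), E={u↦-4}, K=∅>
6. <C=4, E={u↦-4}, K=[addR]>
7. <C=7, E={u↦-4}, K=[addL(4)]>
→ final value 11

Answer: 11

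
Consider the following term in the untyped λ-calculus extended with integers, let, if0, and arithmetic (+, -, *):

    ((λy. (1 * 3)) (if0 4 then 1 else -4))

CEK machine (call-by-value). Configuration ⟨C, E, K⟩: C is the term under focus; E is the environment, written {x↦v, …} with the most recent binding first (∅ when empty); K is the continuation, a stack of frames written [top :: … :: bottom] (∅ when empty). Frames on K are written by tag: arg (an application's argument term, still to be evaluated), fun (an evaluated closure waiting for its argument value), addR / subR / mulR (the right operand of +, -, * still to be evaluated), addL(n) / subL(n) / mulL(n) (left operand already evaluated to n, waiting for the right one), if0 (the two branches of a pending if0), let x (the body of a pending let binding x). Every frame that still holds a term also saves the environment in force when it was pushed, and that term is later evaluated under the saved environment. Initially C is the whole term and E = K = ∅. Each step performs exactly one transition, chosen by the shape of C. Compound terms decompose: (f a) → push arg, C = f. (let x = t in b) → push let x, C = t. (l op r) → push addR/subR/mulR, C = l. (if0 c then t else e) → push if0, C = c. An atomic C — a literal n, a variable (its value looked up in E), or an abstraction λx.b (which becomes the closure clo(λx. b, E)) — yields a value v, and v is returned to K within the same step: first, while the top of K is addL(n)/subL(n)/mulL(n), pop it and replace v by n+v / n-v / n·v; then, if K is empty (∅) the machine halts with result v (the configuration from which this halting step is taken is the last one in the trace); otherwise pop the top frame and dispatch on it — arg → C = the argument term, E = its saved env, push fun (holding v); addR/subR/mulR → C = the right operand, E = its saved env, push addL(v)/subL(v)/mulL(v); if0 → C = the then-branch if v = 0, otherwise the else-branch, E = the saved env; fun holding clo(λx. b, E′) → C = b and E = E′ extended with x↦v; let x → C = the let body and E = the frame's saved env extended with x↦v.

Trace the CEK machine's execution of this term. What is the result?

t=0: <C=((λy. (1 * 3)) (if0 4 then 1 else -4)), E=∅, K=∅>
t=1: <C=(λy. (1 * 3)), E=∅, K=[arg]>
t=2: <C=(if0 4 then 1 else -4), E=∅, K=[fun]>
t=3: <C=4, E=∅, K=[if0 :: fun]>
t=4: <C=-4, E=∅, K=[fun]>
t=5: <C=(1 * 3), E={y↦-4}, K=∅>
t=6: <C=1, E={y↦-4}, K=[mulR]>
t=7: <C=3, E={y↦-4}, K=[mulL(1)]>
→ final value 3

Answer: 3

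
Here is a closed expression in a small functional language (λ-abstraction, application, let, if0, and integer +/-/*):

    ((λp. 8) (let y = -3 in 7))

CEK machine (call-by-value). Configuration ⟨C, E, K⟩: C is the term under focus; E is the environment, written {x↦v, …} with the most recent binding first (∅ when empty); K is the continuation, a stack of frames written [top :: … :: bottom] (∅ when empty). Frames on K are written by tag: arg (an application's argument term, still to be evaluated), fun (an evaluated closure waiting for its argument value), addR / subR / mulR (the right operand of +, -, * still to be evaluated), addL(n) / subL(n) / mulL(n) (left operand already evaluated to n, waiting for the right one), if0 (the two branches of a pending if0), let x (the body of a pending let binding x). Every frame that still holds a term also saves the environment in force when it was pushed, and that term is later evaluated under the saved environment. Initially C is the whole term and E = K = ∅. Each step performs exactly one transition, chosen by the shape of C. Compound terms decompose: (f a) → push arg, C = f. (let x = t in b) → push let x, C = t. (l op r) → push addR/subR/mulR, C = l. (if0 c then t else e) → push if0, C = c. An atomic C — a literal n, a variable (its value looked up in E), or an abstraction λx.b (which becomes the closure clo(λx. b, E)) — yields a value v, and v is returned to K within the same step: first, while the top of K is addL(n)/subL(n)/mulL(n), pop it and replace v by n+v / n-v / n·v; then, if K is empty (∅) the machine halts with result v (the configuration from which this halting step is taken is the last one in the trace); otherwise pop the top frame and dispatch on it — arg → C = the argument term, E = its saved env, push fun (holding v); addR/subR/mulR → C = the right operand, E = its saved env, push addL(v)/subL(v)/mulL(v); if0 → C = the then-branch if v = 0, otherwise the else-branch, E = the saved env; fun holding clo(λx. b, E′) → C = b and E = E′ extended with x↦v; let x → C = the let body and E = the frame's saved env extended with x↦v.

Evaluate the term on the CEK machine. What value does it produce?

t=0: <C=((λp. 8) (let y = -3 in 7)), E=∅, K=∅>
t=1: <C=(λp. 8), E=∅, K=[arg]>
t=2: <C=(let y = -3 in 7), E=∅, K=[fun]>
t=3: <C=-3, E=∅, K=[let y :: fun]>
t=4: <C=7, E={y↦-3}, K=[fun]>
t=5: <C=8, E={p↦7}, K=∅>
→ final value 8

Answer: 8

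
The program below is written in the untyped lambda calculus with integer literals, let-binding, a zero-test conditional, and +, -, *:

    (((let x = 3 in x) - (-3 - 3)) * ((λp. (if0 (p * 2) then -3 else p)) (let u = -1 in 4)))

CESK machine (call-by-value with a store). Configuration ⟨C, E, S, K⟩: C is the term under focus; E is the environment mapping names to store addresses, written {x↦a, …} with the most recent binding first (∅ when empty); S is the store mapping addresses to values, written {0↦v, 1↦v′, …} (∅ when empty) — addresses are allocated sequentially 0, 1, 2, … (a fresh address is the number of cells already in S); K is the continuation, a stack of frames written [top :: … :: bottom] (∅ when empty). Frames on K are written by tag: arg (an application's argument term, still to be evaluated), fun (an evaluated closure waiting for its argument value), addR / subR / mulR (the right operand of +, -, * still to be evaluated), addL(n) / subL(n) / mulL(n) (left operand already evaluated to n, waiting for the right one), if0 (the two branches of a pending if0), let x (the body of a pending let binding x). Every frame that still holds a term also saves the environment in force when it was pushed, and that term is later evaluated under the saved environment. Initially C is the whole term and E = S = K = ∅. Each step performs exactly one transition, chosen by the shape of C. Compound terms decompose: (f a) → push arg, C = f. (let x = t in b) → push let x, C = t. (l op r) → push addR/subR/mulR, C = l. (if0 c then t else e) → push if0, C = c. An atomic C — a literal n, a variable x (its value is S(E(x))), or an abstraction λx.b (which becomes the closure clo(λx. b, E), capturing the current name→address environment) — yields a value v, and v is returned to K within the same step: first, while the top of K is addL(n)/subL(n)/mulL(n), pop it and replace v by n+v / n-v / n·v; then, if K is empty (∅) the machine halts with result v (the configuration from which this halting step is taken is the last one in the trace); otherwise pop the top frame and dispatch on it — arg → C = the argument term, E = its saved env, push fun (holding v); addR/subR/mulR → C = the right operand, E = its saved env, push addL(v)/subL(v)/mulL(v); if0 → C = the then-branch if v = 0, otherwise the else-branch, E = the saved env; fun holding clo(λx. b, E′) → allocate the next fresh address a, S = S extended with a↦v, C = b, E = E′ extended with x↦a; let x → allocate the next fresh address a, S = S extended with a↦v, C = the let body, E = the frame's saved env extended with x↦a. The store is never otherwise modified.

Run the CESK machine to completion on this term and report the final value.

t=0: <C=(((let x = 3 in x) - (-3 - 3)) * ((λp. (if0 (p * 2) then -3 else p)) (let u = -1 in 4))), E=∅, S=∅, K=∅>
t=1: <C=((let x = 3 in x) - (-3 - 3)), E=∅, S=∅, K=[mulR]>
t=2: <C=(let x = 3 in x), E=∅, S=∅, K=[subR :: mulR]>
t=3: <C=3, E=∅, S=∅, K=[let x :: subR :: mulR]>
t=4: <C=x, E={x↦0}, S={0↦3}, K=[subR :: mulR]>
t=5: <C=(-3 - 3), E=∅, S={0↦3}, K=[subL(3) :: mulR]>
t=6: <C=-3, E=∅, S={0↦3}, K=[subR :: subL(3) :: mulR]>
t=7: <C=3, E=∅, S={0↦3}, K=[subL(-3) :: subL(3) :: mulR]>
t=8: <C=((λp. (if0 (p * 2) then -3 else p)) (let u = -1 in 4)), E=∅, S={0↦3}, K=[mulL(9)]>
t=9: <C=(λp. (if0 (p * 2) then -3 else p)), E=∅, S={0↦3}, K=[arg :: mulL(9)]>
t=10: <C=(let u = -1 in 4), E=∅, S={0↦3}, K=[fun :: mulL(9)]>
t=11: <C=-1, E=∅, S={0↦3}, K=[let u :: fun :: mulL(9)]>
t=12: <C=4, E={u↦1}, S={0↦3, 1↦-1}, K=[fun :: mulL(9)]>
t=13: <C=(if0 (p * 2) then -3 else p), E={p↦2}, S={0↦3, 1↦-1, 2↦4}, K=[mulL(9)]>
t=14: <C=(p * 2), E={p↦2}, S={0↦3, 1↦-1, 2↦4}, K=[if0 :: mulL(9)]>
t=15: <C=p, E={p↦2}, S={0↦3, 1↦-1, 2↦4}, K=[mulR :: if0 :: mulL(9)]>
t=16: <C=2, E={p↦2}, S={0↦3, 1↦-1, 2↦4}, K=[mulL(4) :: if0 :: mulL(9)]>
t=17: <C=p, E={p↦2}, S={0↦3, 1↦-1, 2↦4}, K=[mulL(9)]>
→ final value 36

Answer: 36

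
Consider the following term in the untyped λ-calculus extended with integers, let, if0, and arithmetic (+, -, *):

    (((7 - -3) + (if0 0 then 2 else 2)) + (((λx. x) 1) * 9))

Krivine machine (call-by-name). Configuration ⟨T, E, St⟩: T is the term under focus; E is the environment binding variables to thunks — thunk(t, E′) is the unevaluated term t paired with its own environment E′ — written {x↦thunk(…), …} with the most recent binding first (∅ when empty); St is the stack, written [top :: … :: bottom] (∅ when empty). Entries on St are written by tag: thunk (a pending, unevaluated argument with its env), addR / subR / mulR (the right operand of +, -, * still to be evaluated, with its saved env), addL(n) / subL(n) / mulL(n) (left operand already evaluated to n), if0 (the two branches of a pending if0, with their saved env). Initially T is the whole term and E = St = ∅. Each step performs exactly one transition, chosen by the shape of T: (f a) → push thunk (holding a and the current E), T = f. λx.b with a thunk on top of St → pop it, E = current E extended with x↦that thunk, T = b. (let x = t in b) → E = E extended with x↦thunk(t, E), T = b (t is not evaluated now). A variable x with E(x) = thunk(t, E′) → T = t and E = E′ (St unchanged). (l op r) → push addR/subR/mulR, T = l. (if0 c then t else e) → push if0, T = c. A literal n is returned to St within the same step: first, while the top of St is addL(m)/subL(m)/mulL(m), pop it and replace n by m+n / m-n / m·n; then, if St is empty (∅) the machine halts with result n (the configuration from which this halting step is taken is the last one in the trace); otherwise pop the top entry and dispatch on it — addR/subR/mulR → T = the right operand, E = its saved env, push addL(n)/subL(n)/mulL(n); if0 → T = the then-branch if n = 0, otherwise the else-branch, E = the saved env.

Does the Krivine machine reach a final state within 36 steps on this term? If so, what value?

0. [T=(((7 - -3) + (if0 0 then 2 else 2)) + (((λx. x) 1) * 9)) | E=∅ | St=∅]
1. [T=((7 - -3) + (if0 0 then 2 else 2)) | E=∅ | St=[addR]]
2. [T=(7 - -3) | E=∅ | St=[addR :: addR]]
3. [T=7 | E=∅ | St=[subR :: addR :: addR]]
4. [T=-3 | E=∅ | St=[subL(7) :: addR :: addR]]
5. [T=(if0 0 then 2 else 2) | E=∅ | St=[addL(10) :: addR]]
6. [T=0 | E=∅ | St=[if0 :: addL(10) :: addR]]
7. [T=2 | E=∅ | St=[addL(10) :: addR]]
8. [T=(((λx. x) 1) * 9) | E=∅ | St=[addL(12)]]
9. [T=((λx. x) 1) | E=∅ | St=[mulR :: addL(12)]]
10. [T=(λx. x) | E=∅ | St=[thunk :: mulR :: addL(12)]]
11. [T=x | E={x↦thunk(1, ∅)} | St=[mulR :: addL(12)]]
12. [T=1 | E=∅ | St=[mulR :: addL(12)]]
13. [T=9 | E=∅ | St=[mulL(1) :: addL(12)]]
→ final value 21

Answer: 21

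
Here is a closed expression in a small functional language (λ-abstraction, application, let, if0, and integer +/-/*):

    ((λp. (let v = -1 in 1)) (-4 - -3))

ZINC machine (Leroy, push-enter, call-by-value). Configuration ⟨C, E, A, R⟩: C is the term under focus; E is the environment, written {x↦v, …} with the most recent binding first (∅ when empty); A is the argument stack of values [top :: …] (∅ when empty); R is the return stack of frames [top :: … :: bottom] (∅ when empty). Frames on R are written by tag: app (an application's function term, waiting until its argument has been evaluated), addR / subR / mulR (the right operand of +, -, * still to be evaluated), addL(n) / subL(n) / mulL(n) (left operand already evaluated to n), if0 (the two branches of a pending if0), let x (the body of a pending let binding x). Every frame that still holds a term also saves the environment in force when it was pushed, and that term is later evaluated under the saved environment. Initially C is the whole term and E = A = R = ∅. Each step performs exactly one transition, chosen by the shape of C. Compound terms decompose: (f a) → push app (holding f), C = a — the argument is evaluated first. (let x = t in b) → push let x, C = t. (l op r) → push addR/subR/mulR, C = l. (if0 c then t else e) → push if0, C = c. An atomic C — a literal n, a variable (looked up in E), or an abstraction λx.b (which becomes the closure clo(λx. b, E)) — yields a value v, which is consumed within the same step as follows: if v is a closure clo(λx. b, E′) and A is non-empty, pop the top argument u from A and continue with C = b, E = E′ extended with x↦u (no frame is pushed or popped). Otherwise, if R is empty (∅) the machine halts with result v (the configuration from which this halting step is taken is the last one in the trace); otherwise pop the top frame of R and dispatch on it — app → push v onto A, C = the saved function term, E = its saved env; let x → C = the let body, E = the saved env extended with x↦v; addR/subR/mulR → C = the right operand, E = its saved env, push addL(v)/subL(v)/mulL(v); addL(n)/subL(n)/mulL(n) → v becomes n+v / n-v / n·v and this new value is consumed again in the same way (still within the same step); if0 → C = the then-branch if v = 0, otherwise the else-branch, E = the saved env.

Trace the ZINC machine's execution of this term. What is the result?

[0] <C=((λp. (let v = -1 in 1)) (-4 - -3)), E=∅, A=∅, R=∅>
[1] <C=(-4 - -3), E=∅, A=∅, R=[app]>
[2] <C=-4, E=∅, A=∅, R=[subR :: app]>
[3] <C=-3, E=∅, A=∅, R=[subL(-4) :: app]>
[4] <C=(λp. (let v = -1 in 1)), E=∅, A=[-1], R=∅>
[5] <C=(let v = -1 in 1), E={p↦-1}, A=∅, R=∅>
[6] <C=-1, E={p↦-1}, A=∅, R=[let v]>
[7] <C=1, E={v↦-1, p↦-1}, A=∅, R=∅>
→ final value 1

Answer: 1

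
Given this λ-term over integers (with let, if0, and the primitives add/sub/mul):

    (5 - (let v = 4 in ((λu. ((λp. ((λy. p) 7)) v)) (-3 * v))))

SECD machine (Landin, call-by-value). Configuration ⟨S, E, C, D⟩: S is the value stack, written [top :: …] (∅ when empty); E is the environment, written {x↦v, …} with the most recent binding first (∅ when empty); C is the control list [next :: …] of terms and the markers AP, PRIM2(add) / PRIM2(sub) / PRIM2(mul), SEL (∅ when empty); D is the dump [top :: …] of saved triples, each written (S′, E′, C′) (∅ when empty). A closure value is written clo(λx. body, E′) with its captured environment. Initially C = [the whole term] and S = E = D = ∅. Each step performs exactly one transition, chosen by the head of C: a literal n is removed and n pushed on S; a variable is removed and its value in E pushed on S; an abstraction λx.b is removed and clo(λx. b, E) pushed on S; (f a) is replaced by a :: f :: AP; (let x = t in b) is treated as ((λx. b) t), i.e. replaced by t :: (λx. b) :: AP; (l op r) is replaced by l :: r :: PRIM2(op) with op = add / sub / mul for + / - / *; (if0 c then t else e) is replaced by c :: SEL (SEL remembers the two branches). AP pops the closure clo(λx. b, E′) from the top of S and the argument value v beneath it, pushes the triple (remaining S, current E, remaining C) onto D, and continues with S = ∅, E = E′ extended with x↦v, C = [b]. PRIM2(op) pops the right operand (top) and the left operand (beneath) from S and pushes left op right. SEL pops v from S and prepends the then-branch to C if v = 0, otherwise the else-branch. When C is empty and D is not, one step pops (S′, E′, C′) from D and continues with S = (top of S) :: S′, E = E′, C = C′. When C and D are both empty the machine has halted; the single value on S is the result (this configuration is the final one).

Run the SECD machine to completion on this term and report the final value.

t=0: ⟨S=∅; E=∅; C=[(5 - (let v = 4 in ((λu. ((λp. ((λy. p) 7)) v)) (-3 * v))))]; D=∅⟩
t=1: ⟨S=∅; E=∅; C=[5 :: (let v = 4 in ((λu. ((λp. ((λy. p) 7)) v)) (-3 * v))) :: PRIM2(sub)]; D=∅⟩
t=2: ⟨S=[5]; E=∅; C=[(let v = 4 in ((λu. ((λp. ((λy. p) 7)) v)) (-3 * v))) :: PRIM2(sub)]; D=∅⟩
t=3: ⟨S=[5]; E=∅; C=[4 :: (λv. ((λu. ((λp. ((λy. p) 7)) v)) (-3 * v))) :: AP :: PRIM2(sub)]; D=∅⟩
t=4: ⟨S=[4 :: 5]; E=∅; C=[(λv. ((λu. ((λp. ((λy. p) 7)) v)) (-3 * v))) :: AP :: PRIM2(sub)]; D=∅⟩
t=5: ⟨S=[clo(λv. ((λu. ((λp. ((λy. p) 7)) v)) (-3 * v)), ∅) :: 4 :: 5]; E=∅; C=[AP :: PRIM2(sub)]; D=∅⟩
t=6: ⟨S=∅; E={v↦4}; C=[((λu. ((λp. ((λy. p) 7)) v)) (-3 * v))]; D=[([5], ∅, [PRIM2(sub)])]⟩
t=7: ⟨S=∅; E={v↦4}; C=[(-3 * v) :: (λu. ((λp. ((λy. p) 7)) v)) :: AP]; D=[([5], ∅, [PRIM2(sub)])]⟩
t=8: ⟨S=∅; E={v↦4}; C=[-3 :: v :: PRIM2(mul) :: (λu. ((λp. ((λy. p) 7)) v)) :: AP]; D=[([5], ∅, [PRIM2(sub)])]⟩
t=9: ⟨S=[-3]; E={v↦4}; C=[v :: PRIM2(mul) :: (λu. ((λp. ((λy. p) 7)) v)) :: AP]; D=[([5], ∅, [PRIM2(sub)])]⟩
t=10: ⟨S=[4 :: -3]; E={v↦4}; C=[PRIM2(mul) :: (λu. ((λp. ((λy. p) 7)) v)) :: AP]; D=[([5], ∅, [PRIM2(sub)])]⟩
t=11: ⟨S=[-12]; E={v↦4}; C=[(λu. ((λp. ((λy. p) 7)) v)) :: AP]; D=[([5], ∅, [PRIM2(sub)])]⟩
t=12: ⟨S=[clo(λu. ((λp. ((λy. p) 7)) v), {v↦4}) :: -12]; E={v↦4}; C=[AP]; D=[([5], ∅, [PRIM2(sub)])]⟩
t=13: ⟨S=∅; E={u↦-12, v↦4}; C=[((λp. ((λy. p) 7)) v)]; D=[(∅, {v↦4}, ∅) :: ([5], ∅, [PRIM2(sub)])]⟩
t=14: ⟨S=∅; E={u↦-12, v↦4}; C=[v :: (λp. ((λy. p) 7)) :: AP]; D=[(∅, {v↦4}, ∅) :: ([5], ∅, [PRIM2(sub)])]⟩
t=15: ⟨S=[4]; E={u↦-12, v↦4}; C=[(λp. ((λy. p) 7)) :: AP]; D=[(∅, {v↦4}, ∅) :: ([5], ∅, [PRIM2(sub)])]⟩
t=16: ⟨S=[clo(λp. ((λy. p) 7), {u↦-12, v↦4}) :: 4]; E={u↦-12, v↦4}; C=[AP]; D=[(∅, {v↦4}, ∅) :: ([5], ∅, [PRIM2(sub)])]⟩
t=17: ⟨S=∅; E={p↦4, u↦-12, v↦4}; C=[((λy. p) 7)]; D=[(∅, {u↦-12, v↦4}, ∅) :: (∅, {v↦4}, ∅) :: ([5], ∅, [PRIM2(sub)])]⟩
t=18: ⟨S=∅; E={p↦4, u↦-12, v↦4}; C=[7 :: (λy. p) :: AP]; D=[(∅, {u↦-12, v↦4}, ∅) :: (∅, {v↦4}, ∅) :: ([5], ∅, [PRIM2(sub)])]⟩
t=19: ⟨S=[7]; E={p↦4, u↦-12, v↦4}; C=[(λy. p) :: AP]; D=[(∅, {u↦-12, v↦4}, ∅) :: (∅, {v↦4}, ∅) :: ([5], ∅, [PRIM2(sub)])]⟩
t=20: ⟨S=[clo(λy. p, {p↦4, u↦-12, v↦4}) :: 7]; E={p↦4, u↦-12, v↦4}; C=[AP]; D=[(∅, {u↦-12, v↦4}, ∅) :: (∅, {v↦4}, ∅) :: ([5], ∅, [PRIM2(sub)])]⟩
t=21: ⟨S=∅; E={y↦7, p↦4, u↦-12, v↦4}; C=[p]; D=[(∅, {p↦4, u↦-12, v↦4}, ∅) :: (∅, {u↦-12, v↦4}, ∅) :: (∅, {v↦4}, ∅) :: ([5], ∅, [PRIM2(sub)])]⟩
t=22: ⟨S=[4]; E={y↦7, p↦4, u↦-12, v↦4}; C=∅; D=[(∅, {p↦4, u↦-12, v↦4}, ∅) :: (∅, {u↦-12, v↦4}, ∅) :: (∅, {v↦4}, ∅) :: ([5], ∅, [PRIM2(sub)])]⟩
t=23: ⟨S=[4]; E={p↦4, u↦-12, v↦4}; C=∅; D=[(∅, {u↦-12, v↦4}, ∅) :: (∅, {v↦4}, ∅) :: ([5], ∅, [PRIM2(sub)])]⟩
t=24: ⟨S=[4]; E={u↦-12, v↦4}; C=∅; D=[(∅, {v↦4}, ∅) :: ([5], ∅, [PRIM2(sub)])]⟩
t=25: ⟨S=[4]; E={v↦4}; C=∅; D=[([5], ∅, [PRIM2(sub)])]⟩
t=26: ⟨S=[4 :: 5]; E=∅; C=[PRIM2(sub)]; D=∅⟩
t=27: ⟨S=[1]; E=∅; C=∅; D=∅⟩
→ final value 1

Answer: 1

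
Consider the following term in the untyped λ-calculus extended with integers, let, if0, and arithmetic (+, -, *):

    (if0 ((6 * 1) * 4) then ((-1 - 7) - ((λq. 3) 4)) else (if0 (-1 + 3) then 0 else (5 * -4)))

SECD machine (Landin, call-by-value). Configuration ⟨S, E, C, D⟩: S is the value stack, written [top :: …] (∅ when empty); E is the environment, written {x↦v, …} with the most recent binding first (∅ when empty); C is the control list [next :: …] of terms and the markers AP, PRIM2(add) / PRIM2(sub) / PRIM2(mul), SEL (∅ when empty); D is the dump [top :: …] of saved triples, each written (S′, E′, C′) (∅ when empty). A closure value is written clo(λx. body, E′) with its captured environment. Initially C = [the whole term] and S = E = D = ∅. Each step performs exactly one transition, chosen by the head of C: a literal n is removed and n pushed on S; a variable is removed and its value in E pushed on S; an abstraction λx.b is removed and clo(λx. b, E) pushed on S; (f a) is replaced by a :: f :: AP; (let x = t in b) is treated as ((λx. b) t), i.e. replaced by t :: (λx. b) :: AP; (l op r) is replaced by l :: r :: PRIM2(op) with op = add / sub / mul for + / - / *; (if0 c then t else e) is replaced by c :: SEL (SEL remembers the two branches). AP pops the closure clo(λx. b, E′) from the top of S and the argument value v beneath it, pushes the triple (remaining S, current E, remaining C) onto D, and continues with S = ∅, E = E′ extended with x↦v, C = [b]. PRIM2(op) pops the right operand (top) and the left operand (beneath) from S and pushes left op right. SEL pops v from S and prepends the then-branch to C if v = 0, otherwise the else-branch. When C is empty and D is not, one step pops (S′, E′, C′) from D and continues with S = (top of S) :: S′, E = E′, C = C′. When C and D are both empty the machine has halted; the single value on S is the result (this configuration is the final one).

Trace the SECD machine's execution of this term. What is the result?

Answer: -20

Derivation:
t=0: <S=∅, E=∅, C=[(if0 ((6 * 1) * 4) then ((-1 - 7) - ((λq. 3) 4)) else (if0 (-1 + 3) then 0 else (5 * -4)))], D=∅>
t=1: <S=∅, E=∅, C=[((6 * 1) * 4) :: SEL], D=∅>
t=2: <S=∅, E=∅, C=[(6 * 1) :: 4 :: PRIM2(mul) :: SEL], D=∅>
t=3: <S=∅, E=∅, C=[6 :: 1 :: PRIM2(mul) :: 4 :: PRIM2(mul) :: SEL], D=∅>
t=4: <S=[6], E=∅, C=[1 :: PRIM2(mul) :: 4 :: PRIM2(mul) :: SEL], D=∅>
t=5: <S=[1 :: 6], E=∅, C=[PRIM2(mul) :: 4 :: PRIM2(mul) :: SEL], D=∅>
t=6: <S=[6], E=∅, C=[4 :: PRIM2(mul) :: SEL], D=∅>
t=7: <S=[4 :: 6], E=∅, C=[PRIM2(mul) :: SEL], D=∅>
t=8: <S=[24], E=∅, C=[SEL], D=∅>
t=9: <S=∅, E=∅, C=[(if0 (-1 + 3) then 0 else (5 * -4))], D=∅>
t=10: <S=∅, E=∅, C=[(-1 + 3) :: SEL], D=∅>
t=11: <S=∅, E=∅, C=[-1 :: 3 :: PRIM2(add) :: SEL], D=∅>
t=12: <S=[-1], E=∅, C=[3 :: PRIM2(add) :: SEL], D=∅>
t=13: <S=[3 :: -1], E=∅, C=[PRIM2(add) :: SEL], D=∅>
t=14: <S=[2], E=∅, C=[SEL], D=∅>
t=15: <S=∅, E=∅, C=[(5 * -4)], D=∅>
t=16: <S=∅, E=∅, C=[5 :: -4 :: PRIM2(mul)], D=∅>
t=17: <S=[5], E=∅, C=[-4 :: PRIM2(mul)], D=∅>
t=18: <S=[-4 :: 5], E=∅, C=[PRIM2(mul)], D=∅>
t=19: <S=[-20], E=∅, C=∅, D=∅>
→ final value -20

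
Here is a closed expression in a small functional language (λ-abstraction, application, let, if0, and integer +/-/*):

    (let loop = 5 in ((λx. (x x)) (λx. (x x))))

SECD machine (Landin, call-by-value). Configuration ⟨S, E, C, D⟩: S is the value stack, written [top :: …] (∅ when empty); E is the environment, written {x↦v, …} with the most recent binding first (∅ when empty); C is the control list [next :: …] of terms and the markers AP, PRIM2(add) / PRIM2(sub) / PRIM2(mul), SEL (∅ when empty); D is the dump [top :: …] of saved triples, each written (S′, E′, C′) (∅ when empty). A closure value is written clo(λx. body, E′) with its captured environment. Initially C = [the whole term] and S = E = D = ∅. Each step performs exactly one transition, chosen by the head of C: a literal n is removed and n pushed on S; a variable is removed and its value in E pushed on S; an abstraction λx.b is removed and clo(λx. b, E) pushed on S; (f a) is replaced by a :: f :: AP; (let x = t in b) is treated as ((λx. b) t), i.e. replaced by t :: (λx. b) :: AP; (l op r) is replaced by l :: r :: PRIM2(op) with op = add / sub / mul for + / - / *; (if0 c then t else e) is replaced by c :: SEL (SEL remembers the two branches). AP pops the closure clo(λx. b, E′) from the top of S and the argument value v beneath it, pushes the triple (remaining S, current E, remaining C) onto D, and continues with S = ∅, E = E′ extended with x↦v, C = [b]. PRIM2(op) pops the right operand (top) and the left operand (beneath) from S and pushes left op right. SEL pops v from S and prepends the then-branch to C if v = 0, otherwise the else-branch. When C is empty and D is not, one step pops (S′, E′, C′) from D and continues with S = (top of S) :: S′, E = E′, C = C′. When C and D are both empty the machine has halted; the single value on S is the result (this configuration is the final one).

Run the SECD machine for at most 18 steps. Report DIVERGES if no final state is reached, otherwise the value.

Answer: DIVERGES (no final state within 18 steps)

Derivation:
t=0: <S=∅, E=∅, C=[(let loop = 5 in ((λx. (x x)) (λx. (x x))))], D=∅>
t=1: <S=∅, E=∅, C=[5 :: (λloop. ((λx. (x x)) (λx. (x x)))) :: AP], D=∅>
t=2: <S=[5], E=∅, C=[(λloop. ((λx. (x x)) (λx. (x x)))) :: AP], D=∅>
t=3: <S=[clo(λloop. ((λx. (x x)) (λx. (x x))), ∅) :: 5], E=∅, C=[AP], D=∅>
t=4: <S=∅, E={loop↦5}, C=[((λx. (x x)) (λx. (x x)))], D=[(∅, ∅, ∅)]>
t=5: <S=∅, E={loop↦5}, C=[(λx. (x x)) :: (λx. (x x)) :: AP], D=[(∅, ∅, ∅)]>
t=6: <S=[clo(λx. (x x), {loop↦5})], E={loop↦5}, C=[(λx. (x x)) :: AP], D=[(∅, ∅, ∅)]>
t=7: <S=[clo(λx. (x x), {loop↦5}) :: clo(λx. (x x), {loop↦5})], E={loop↦5}, C=[AP], D=[(∅, ∅, ∅)]>
t=8: <S=∅, E={x↦clo(λx. (x x), {loop↦5}), loop↦5}, C=[(x x)], D=[(∅, {loop↦5}, ∅) :: (∅, ∅, ∅)]>
t=9: <S=∅, E={x↦clo(λx. (x x), {loop↦5}), loop↦5}, C=[x :: x :: AP], D=[(∅, {loop↦5}, ∅) :: (∅, ∅, ∅)]>
t=10: <S=[clo(λx. (x x), {loop↦5})], E={x↦clo(λx. (x x), {loop↦5}), loop↦5}, C=[x :: AP], D=[(∅, {loop↦5}, ∅) :: (∅, ∅, ∅)]>
t=11: <S=[clo(λx. (x x), {loop↦5}) :: clo(λx. (x x), {loop↦5})], E={x↦clo(λx. (x x), {loop↦5}), loop↦5}, C=[AP], D=[(∅, {loop↦5}, ∅) :: (∅, ∅, ∅)]>
t=12: <S=∅, E={x↦clo(λx. (x x), {loop↦5}), loop↦5}, C=[(x x)], D=[(∅, {x↦clo(λx. (x x), {loop↦5}), loop↦5}, ∅) :: (∅, {loop↦5}, ∅) :: (∅, ∅, ∅)]>
t=13: <S=∅, E={x↦clo(λx. (x x), {loop↦5}), loop↦5}, C=[x :: x :: AP], D=[(∅, {x↦clo(λx. (x x), {loop↦5}), loop↦5}, ∅) :: (∅, {loop↦5}, ∅) :: (∅, ∅, ∅)]>
t=14: <S=[clo(λx. (x x), {loop↦5})], E={x↦clo(λx. (x x), {loop↦5}), loop↦5}, C=[x :: AP], D=[(∅, {x↦clo(λx. (x x), {loop↦5}), loop↦5}, ∅) :: (∅, {loop↦5}, ∅) :: (∅, ∅, ∅)]>
t=15: <S=[clo(λx. (x x), {loop↦5}) :: clo(λx. (x x), {loop↦5})], E={x↦clo(λx. (x x), {loop↦5}), loop↦5}, C=[AP], D=[(∅, {x↦clo(λx. (x x), {loop↦5}), loop↦5}, ∅) :: (∅, {loop↦5}, ∅) :: (∅, ∅, ∅)]>
t=16: <S=∅, E={x↦clo(λx. (x x), {loop↦5}), loop↦5}, C=[(x x)], D=[(∅, {x↦clo(λx. (x x), {loop↦5}), loop↦5}, ∅) :: (∅, {x↦clo(λx. (x x), {loop↦5}), loop↦5}, ∅) :: (∅, {loop↦5}, ∅) :: (∅, ∅, ∅)]>
t=17: <S=∅, E={x↦clo(λx. (x x), {loop↦5}), loop↦5}, C=[x :: x :: AP], D=[(∅, {x↦clo(λx. (x x), {loop↦5}), loop↦5}, ∅) :: (∅, {x↦clo(λx. (x x), {loop↦5}), loop↦5}, ∅) :: (∅, {loop↦5}, ∅) :: (∅, ∅, ∅)]>
t=18: <S=[clo(λx. (x x), {loop↦5})], E={x↦clo(λx. (x x), {loop↦5}), loop↦5}, C=[x :: AP], D=[(∅, {x↦clo(λx. (x x), {loop↦5}), loop↦5}, ∅) :: (∅, {x↦clo(λx. (x x), {loop↦5}), loop↦5}, ∅) :: (∅, {loop↦5}, ∅) :: (∅, ∅, ∅)]>
→ 18 transitions taken and the configuration is still not final: no result within 18 steps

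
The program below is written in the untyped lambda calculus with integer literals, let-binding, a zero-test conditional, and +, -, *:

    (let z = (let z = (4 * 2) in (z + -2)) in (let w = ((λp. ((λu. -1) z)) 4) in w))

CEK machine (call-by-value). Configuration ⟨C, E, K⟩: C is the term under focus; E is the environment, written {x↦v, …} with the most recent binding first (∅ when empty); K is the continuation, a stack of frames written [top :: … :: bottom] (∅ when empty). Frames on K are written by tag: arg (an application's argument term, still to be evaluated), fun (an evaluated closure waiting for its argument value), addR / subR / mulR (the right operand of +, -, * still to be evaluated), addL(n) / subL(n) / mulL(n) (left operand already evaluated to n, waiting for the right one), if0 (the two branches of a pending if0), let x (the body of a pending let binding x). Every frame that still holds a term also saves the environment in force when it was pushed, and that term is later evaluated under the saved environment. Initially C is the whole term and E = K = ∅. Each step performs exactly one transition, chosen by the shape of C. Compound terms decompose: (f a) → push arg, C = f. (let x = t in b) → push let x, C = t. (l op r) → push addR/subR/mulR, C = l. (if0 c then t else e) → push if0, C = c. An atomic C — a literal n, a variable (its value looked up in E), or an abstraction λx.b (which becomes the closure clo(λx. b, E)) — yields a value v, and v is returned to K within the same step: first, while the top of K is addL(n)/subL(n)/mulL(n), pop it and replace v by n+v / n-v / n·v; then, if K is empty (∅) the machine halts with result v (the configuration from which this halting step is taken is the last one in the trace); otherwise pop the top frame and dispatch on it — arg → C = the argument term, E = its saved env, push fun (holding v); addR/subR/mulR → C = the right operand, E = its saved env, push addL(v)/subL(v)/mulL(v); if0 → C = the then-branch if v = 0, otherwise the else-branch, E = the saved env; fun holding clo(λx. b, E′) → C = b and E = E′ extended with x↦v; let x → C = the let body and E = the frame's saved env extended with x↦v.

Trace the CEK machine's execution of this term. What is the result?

Answer: -1

Machine steps:
0. ⟨C=(let z = (let z = (4 * 2) in (z + -2)) in (let w = ((λp. ((λu. -1) z)) 4) in w)); E=∅; K=∅⟩
1. ⟨C=(let z = (4 * 2) in (z + -2)); E=∅; K=[let z]⟩
2. ⟨C=(4 * 2); E=∅; K=[let z :: let z]⟩
3. ⟨C=4; E=∅; K=[mulR :: let z :: let z]⟩
4. ⟨C=2; E=∅; K=[mulL(4) :: let z :: let z]⟩
5. ⟨C=(z + -2); E={z↦8}; K=[let z]⟩
6. ⟨C=z; E={z↦8}; K=[addR :: let z]⟩
7. ⟨C=-2; E={z↦8}; K=[addL(8) :: let z]⟩
8. ⟨C=(let w = ((λp. ((λu. -1) z)) 4) in w); E={z↦6}; K=∅⟩
9. ⟨C=((λp. ((λu. -1) z)) 4); E={z↦6}; K=[let w]⟩
10. ⟨C=(λp. ((λu. -1) z)); E={z↦6}; K=[arg :: let w]⟩
11. ⟨C=4; E={z↦6}; K=[fun :: let w]⟩
12. ⟨C=((λu. -1) z); E={p↦4, z↦6}; K=[let w]⟩
13. ⟨C=(λu. -1); E={p↦4, z↦6}; K=[arg :: let w]⟩
14. ⟨C=z; E={p↦4, z↦6}; K=[fun :: let w]⟩
15. ⟨C=-1; E={u↦6, p↦4, z↦6}; K=[let w]⟩
16. ⟨C=w; E={w↦-1, z↦6}; K=∅⟩
→ final value -1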